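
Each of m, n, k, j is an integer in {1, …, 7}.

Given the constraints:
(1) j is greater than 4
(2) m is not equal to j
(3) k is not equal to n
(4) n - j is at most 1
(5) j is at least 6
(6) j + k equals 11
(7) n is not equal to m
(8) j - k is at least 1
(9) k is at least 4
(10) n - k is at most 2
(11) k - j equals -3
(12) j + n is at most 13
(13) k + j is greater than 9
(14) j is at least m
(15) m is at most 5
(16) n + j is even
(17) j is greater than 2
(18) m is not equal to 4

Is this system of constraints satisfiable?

One satisfying assignment is m = 2, n = 5, k = 4, j = 7.
For the less obvious constraints — constraint 4: n - j = -2; constraint 6: j + k = 11; constraint 8: j - k = 3 — and the others hold by inspection.

Satisfiable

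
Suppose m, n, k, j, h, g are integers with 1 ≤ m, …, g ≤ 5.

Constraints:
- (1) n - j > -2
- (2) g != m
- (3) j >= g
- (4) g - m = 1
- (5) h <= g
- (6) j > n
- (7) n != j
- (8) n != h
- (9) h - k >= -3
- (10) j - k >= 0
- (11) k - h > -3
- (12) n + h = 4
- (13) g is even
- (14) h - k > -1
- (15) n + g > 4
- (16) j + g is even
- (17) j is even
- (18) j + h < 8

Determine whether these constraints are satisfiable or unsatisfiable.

Try m = 3, n = 3, k = 1, j = 4, h = 1, g = 4.
Check constraint 1: n - j = -1; constraint 4: g - m = 1; constraint 9: h - k = 0. The remaining constraints are straightforward to verify.

Satisfiable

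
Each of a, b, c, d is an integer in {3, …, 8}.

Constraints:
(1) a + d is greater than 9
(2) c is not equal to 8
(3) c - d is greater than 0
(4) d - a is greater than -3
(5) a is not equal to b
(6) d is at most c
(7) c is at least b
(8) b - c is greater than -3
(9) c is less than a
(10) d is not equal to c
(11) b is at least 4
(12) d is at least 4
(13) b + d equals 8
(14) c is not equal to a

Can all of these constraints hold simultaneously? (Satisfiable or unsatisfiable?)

Setting (a, b, c, d) = (6, 4, 5, 4) satisfies everything: constraint 1: a + d = 10; constraint 3: c - d = 1; constraint 4: d - a = -2, and the others follow.

Satisfiable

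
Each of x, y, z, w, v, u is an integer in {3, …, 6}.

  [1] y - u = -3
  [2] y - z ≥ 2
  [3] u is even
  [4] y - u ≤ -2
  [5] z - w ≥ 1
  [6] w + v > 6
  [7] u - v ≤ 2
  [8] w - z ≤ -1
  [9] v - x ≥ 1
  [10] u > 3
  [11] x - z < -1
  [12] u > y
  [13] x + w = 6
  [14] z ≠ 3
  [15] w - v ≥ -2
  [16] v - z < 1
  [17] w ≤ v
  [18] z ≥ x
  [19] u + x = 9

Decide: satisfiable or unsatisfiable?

Constraints 2, 4, 7, 8, and 15 give z − w ≥ 1, w − v ≥ -2, v − u ≥ -2, u − y ≥ 2, y − z ≥ 2.
Adding all 5 inequalities: the left sides telescope to 0, and the right sides sum to 1 + (-2) + (-2) + 2 + 2 = 1. So 0 ≥ 1, which is false.

Unsatisfiable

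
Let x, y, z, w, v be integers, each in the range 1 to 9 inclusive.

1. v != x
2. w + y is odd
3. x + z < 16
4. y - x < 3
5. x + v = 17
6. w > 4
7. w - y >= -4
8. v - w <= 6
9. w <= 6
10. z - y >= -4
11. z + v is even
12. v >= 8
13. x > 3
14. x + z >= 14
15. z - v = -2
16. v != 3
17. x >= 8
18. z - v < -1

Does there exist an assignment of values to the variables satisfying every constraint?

Setting (x, y, z, w, v) = (8, 8, 7, 5, 9) satisfies everything: constraint 3: x + z = 15; constraint 4: y - x = 0; constraint 5: x + v = 17, and the others follow.

Satisfiable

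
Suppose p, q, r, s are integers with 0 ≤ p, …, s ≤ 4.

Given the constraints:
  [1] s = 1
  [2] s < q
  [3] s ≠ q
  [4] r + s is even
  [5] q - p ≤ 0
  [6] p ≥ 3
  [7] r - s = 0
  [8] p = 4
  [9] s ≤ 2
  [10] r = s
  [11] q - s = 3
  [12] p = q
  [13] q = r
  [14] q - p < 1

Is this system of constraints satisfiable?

Constraint 8 fixes p = 4 and constraint 1 fixes s = 1. Constraints 10, 12, and 13 give p = q = r = s, so p = s. But 4 ≠ 1 — contradiction.

Unsatisfiable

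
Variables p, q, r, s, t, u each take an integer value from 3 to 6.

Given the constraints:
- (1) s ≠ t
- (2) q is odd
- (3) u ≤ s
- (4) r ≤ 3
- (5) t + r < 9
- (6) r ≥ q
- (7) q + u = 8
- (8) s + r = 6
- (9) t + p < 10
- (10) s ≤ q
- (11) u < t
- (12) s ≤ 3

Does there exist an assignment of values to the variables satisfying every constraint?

Unsatisfiable

From constraints 4 and 6: q ≤ r ≤ 3. From constraints 3 and 12: u ≤ s ≤ 3. Hence q + u ≤ 6. But constraint 7 requires q + u = 8, and 8 > 6. Contradiction.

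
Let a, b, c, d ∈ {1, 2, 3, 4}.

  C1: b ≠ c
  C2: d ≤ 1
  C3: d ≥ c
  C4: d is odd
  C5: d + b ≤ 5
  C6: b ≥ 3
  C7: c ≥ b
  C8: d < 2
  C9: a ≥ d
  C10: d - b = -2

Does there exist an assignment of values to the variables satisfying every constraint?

From constraints 6 and 7: c ≥ b and b ≥ 3, so c ≥ 3. From constraints 2 and 3: c ≤ d and d ≤ 1, so c ≤ 1. But 1 < 3, so no value of c works.

Unsatisfiable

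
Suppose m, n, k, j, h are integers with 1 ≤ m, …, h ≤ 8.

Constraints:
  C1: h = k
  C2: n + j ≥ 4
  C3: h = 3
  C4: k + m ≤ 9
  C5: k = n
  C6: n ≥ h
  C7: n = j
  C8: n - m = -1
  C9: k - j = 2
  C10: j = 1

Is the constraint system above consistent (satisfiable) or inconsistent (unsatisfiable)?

Constraint 3 fixes h = 3 and constraint 10 fixes j = 1. Constraints 1, 5, and 7 give h = k = n = j, so h = j. But 3 ≠ 1 — contradiction.

Unsatisfiable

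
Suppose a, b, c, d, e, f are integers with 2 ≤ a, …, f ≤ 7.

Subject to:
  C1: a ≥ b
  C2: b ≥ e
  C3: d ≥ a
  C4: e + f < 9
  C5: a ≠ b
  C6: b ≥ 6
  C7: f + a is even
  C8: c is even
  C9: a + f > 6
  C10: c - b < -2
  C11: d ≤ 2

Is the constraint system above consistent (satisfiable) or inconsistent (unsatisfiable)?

Unsatisfiable

From constraints 1 and 6: a ≥ b and b ≥ 6, so a ≥ 6. From constraints 3 and 11: a ≤ d and d ≤ 2, so a ≤ 2. But 2 < 6, so no value of a works.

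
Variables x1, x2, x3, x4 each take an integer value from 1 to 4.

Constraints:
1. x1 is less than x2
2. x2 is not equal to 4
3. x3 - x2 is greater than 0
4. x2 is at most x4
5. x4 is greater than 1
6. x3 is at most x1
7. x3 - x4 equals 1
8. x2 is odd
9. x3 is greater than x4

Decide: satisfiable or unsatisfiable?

Constraints 1, 4, 6, and 9 give x3 ≤ x1, x1 < x2, x2 ≤ x4, x4 < x3. Chaining: x3 ≤ x1 < x2 ≤ x4 < x3, which forces x3 < x3 — impossible.

Unsatisfiable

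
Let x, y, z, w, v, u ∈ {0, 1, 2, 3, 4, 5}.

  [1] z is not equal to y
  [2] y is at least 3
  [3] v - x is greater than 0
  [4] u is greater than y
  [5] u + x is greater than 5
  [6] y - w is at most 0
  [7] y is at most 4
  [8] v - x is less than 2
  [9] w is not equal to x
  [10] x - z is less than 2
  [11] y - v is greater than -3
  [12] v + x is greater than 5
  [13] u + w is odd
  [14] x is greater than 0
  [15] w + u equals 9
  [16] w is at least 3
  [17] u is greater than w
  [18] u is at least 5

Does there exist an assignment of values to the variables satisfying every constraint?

The assignment x = 3, y = 3, z = 4, w = 4, v = 4, u = 5 works:
  constraint 3 holds since v - x = 1.
  constraint 5 holds since u + x = 8.
  constraint 6 holds since y - w = -1.
The rest check out directly.

Satisfiable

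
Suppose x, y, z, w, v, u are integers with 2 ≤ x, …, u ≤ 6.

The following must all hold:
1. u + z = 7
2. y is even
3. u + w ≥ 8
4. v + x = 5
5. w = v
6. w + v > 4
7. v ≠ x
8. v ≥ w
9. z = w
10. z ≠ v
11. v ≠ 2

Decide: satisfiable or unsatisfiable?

Unsatisfiable

From constraints 5 and 9, z = w = v, so z = v. But constraint 10 says z ≠ v. Contradiction.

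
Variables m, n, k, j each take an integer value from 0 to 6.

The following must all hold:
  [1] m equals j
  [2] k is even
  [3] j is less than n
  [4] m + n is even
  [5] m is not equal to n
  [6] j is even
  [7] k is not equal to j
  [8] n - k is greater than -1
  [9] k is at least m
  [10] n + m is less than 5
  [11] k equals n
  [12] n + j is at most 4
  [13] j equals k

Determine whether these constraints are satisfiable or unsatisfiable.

Unsatisfiable

From constraints 1, 11, and 13, m = j = k = n, so m = n. But constraint 5 says m ≠ n. Contradiction.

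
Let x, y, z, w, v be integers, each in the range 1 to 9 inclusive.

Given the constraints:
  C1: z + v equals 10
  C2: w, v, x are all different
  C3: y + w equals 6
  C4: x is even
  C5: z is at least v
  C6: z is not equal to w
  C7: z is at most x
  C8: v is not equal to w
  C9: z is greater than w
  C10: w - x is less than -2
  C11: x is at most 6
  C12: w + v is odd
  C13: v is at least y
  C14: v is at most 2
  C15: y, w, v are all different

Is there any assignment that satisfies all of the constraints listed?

Unsatisfiable

From constraints 7 and 11: z ≤ x ≤ 6. From constraint 14: v ≤ 2. Hence z + v ≤ 8. But constraint 1 requires z + v = 10, and 10 > 8. Contradiction.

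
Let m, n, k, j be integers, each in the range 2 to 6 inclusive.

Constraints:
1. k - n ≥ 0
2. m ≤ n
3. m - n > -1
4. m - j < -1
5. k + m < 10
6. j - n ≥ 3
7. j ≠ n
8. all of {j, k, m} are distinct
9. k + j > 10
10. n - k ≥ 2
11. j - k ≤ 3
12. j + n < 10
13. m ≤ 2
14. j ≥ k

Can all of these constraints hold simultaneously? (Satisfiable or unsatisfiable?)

Constraints 6, 10, and 11 give k − j ≥ -3, j − n ≥ 3, n − k ≥ 2.
Adding all 3 inequalities: the left sides telescope to 0, and the right sides sum to (-3) + 3 + 2 = 2. So 0 ≥ 2, which is false.

Unsatisfiable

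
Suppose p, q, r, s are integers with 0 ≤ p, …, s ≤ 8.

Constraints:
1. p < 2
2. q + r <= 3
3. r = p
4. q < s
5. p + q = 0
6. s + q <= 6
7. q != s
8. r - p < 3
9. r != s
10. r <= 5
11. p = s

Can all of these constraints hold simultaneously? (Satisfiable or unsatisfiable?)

Unsatisfiable

From constraints 3 and 11, r = p = s, so r = s. But constraint 9 says r ≠ s. Contradiction.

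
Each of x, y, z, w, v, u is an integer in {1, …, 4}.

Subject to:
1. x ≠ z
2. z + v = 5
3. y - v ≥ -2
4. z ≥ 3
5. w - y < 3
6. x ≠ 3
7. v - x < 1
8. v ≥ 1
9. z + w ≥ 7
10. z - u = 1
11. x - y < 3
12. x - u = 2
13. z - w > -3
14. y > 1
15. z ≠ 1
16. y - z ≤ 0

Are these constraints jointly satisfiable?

Take x = 4, y = 3, z = 3, w = 4, v = 2, u = 2. Then constraint 2: z + v = 5; constraint 3: y - v = 1; constraint 5: w - y = 1, and every other listed constraint is also met.

Satisfiable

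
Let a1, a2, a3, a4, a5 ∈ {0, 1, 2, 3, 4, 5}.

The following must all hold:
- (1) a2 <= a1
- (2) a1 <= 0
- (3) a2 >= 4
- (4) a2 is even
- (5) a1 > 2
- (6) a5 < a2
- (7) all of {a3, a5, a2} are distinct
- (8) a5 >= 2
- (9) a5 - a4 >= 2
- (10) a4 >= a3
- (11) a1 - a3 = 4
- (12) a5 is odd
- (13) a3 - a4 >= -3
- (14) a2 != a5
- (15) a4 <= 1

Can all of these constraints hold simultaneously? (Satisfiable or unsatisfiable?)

Unsatisfiable

From constraints 1 and 3: a1 ≥ a2 and a2 ≥ 4, so a1 ≥ 4. From constraint 2: a1 ≤ 0. But 0 < 4, so no value of a1 works.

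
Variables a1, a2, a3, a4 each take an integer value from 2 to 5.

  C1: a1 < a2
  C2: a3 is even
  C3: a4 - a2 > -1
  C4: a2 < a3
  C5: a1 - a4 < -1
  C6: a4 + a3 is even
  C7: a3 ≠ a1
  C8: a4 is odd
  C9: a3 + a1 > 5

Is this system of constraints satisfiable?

Constraint 8 makes a4 odd and constraint 2 makes a3 even, so a4 + a3 must be odd. Constraint 6 says a4 + a3 is even — contradiction.

Unsatisfiable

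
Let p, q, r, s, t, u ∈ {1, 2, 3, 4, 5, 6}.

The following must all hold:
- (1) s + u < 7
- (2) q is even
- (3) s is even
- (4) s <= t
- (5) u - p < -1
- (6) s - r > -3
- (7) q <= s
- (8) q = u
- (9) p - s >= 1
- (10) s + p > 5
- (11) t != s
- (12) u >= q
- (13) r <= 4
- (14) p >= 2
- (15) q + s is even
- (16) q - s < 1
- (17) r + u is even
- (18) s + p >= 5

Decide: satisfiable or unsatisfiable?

Satisfiable

Setting (p, q, r, s, t, u) = (6, 2, 2, 2, 6, 2) satisfies everything: constraint 1: s + u = 4; constraint 5: u - p = -4; constraint 6: s - r = 0, and the others follow.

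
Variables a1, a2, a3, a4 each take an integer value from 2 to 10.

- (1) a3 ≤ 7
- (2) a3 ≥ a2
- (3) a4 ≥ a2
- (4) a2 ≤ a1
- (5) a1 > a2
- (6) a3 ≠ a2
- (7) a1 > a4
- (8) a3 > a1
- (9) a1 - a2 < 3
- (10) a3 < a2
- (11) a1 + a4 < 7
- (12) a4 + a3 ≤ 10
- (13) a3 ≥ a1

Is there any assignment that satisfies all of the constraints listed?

Unsatisfiable

Constraints 3, 7, 10, and 13 give a1 ≤ a3, a3 < a2, a2 ≤ a4, a4 < a1. Chaining: a1 ≤ a3 < a2 ≤ a4 < a1, which forces a1 < a1 — impossible.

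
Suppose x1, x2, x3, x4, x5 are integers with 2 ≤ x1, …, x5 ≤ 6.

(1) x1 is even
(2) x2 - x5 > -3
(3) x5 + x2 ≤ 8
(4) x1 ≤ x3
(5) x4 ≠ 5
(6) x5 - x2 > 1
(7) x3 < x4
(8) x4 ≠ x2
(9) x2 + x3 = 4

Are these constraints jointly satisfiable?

Satisfiable

Take x1 = 2, x2 = 2, x3 = 2, x4 = 6, x5 = 4. Then constraint 2: x2 - x5 = -2; constraint 3: x5 + x2 = 6, and every other listed constraint is also met.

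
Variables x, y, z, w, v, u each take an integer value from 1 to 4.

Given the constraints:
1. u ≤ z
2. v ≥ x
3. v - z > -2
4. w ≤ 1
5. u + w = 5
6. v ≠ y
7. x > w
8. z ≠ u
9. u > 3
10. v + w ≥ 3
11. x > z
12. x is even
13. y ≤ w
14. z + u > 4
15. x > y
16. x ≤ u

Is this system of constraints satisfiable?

Constraints 1, 11, and 16 give z < x, x ≤ u, u ≤ z. Chaining: z < x ≤ u ≤ z, which forces z < z — impossible.

Unsatisfiable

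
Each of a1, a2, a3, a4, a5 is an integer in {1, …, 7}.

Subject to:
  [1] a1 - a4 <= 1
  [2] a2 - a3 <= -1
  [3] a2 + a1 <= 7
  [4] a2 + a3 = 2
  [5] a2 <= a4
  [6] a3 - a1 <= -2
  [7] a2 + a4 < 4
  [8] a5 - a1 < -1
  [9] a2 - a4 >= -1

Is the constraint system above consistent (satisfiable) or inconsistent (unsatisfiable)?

Constraints 1, 2, 6, and 9 give a1 − a3 ≥ 2, a3 − a2 ≥ 1, a2 − a4 ≥ -1, a4 − a1 ≥ -1.
Adding all 4 inequalities: the left sides telescope to 0, and the right sides sum to 2 + 1 + (-1) + (-1) = 1. So 0 ≥ 1, which is false.

Unsatisfiable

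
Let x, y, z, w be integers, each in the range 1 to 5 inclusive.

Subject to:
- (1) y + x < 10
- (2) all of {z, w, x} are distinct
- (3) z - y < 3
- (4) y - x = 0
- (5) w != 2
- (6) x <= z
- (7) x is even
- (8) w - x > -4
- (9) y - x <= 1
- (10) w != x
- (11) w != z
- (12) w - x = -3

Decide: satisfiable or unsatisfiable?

One satisfying assignment is x = 4, y = 4, z = 5, w = 1.
For the less obvious constraints — constraint 1: y + x = 8; constraint 3: z - y = 1; constraint 4: y - x = 0 — and the others hold by inspection.

Satisfiable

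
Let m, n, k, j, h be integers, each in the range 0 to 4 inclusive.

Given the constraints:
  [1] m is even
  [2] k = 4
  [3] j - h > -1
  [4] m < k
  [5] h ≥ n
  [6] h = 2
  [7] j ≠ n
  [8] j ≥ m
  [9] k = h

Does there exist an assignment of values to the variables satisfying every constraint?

Unsatisfiable

Constraint 2 fixes k = 4 and constraint 6 fixes h = 2, but constraint 9 requires k = h. Since 4 ≠ 2, contradiction.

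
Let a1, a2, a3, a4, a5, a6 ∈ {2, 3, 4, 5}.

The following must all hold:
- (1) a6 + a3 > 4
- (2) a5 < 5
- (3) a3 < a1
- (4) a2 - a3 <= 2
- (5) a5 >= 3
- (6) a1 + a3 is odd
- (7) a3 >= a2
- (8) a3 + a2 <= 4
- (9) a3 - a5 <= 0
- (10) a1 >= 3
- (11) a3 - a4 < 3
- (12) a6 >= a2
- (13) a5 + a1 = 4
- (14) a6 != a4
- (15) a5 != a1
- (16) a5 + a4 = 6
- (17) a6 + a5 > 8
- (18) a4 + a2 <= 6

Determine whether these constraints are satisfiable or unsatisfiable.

From constraint 5: a5 ≥ 3. From constraint 10: a1 ≥ 3. Hence a5 + a1 ≥ 6. But constraint 13 requires a5 + a1 = 4, and 4 < 6. Contradiction.

Unsatisfiable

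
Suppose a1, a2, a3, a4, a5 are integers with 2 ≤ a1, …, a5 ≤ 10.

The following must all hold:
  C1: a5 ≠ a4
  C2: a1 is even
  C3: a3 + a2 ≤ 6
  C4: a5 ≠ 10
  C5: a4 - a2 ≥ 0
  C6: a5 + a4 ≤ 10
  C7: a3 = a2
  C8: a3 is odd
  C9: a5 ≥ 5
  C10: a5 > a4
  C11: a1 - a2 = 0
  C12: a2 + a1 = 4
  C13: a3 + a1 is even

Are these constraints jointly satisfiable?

Unsatisfiable

Constraint 8 makes a3 odd and constraint 2 makes a1 even, so a3 + a1 must be odd. Constraint 13 says a3 + a1 is even — contradiction.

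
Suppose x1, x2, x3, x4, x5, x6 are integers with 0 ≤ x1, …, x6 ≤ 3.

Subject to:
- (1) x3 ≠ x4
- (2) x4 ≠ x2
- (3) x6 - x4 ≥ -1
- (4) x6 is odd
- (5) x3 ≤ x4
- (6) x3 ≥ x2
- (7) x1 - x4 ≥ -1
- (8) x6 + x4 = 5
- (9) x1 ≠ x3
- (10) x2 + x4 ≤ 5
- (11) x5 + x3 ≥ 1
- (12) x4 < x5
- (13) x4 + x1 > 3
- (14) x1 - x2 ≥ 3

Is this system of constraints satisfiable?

Setting (x1, x2, x3, x4, x5, x6) = (3, 0, 1, 2, 3, 3) satisfies everything: constraint 3: x6 - x4 = 1; constraint 7: x1 - x4 = 1; constraint 8: x6 + x4 = 5, and the others follow.

Satisfiable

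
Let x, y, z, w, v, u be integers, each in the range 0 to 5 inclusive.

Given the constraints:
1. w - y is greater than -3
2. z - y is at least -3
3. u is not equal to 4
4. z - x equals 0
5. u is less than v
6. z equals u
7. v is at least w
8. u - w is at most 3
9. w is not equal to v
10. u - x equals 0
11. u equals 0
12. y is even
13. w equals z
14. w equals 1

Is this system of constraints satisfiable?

Unsatisfiable

Constraint 14 fixes w = 1 and constraint 11 fixes u = 0. Constraints 6 and 13 give w = z = u, so w = u. But 1 ≠ 0 — contradiction.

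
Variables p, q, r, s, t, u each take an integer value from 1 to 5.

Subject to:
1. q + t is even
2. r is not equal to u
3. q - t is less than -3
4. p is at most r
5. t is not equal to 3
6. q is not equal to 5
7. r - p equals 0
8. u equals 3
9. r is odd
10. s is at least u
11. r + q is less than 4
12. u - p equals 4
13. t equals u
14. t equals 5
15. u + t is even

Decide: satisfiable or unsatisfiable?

Constraint 14 fixes t = 5 and constraint 8 fixes u = 3, but constraint 13 requires t = u. Since 5 ≠ 3, contradiction.

Unsatisfiable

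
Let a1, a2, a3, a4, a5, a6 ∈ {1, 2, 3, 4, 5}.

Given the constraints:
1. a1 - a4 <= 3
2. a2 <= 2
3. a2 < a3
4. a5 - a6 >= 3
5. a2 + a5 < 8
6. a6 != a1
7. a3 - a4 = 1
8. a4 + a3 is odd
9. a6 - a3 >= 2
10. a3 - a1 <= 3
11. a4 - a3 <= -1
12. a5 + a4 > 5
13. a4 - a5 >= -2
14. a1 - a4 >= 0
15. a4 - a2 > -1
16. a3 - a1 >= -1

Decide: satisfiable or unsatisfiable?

Constraints 4, 9, 13, 14, and 16 give a4 − a5 ≥ -2, a5 − a6 ≥ 3, a6 − a3 ≥ 2, a3 − a1 ≥ -1, a1 − a4 ≥ 0.
Adding all 5 inequalities: the left sides telescope to 0, and the right sides sum to (-2) + 3 + 2 + (-1) + 0 = 2. So 0 ≥ 2, which is false.

Unsatisfiable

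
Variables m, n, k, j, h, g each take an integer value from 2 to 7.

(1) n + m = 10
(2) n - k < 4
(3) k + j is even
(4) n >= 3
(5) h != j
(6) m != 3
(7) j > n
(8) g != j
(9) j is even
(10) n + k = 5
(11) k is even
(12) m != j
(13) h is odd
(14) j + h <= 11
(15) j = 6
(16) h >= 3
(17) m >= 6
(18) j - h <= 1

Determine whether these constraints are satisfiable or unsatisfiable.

Satisfiable

One satisfying assignment is m = 7, n = 3, k = 2, j = 6, h = 5, g = 5.
For the less obvious constraints — constraint 1: n + m = 10; constraint 2: n - k = 1 — and the others hold by inspection.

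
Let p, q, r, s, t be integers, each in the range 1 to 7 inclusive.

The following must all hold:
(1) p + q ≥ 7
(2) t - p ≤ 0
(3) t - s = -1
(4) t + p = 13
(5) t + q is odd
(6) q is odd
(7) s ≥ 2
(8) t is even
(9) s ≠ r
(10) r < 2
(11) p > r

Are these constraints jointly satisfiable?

Satisfiable

Try p = 7, q = 1, r = 1, s = 7, t = 6.
Check constraint 1: p + q = 8; constraint 2: t - p = -1. The remaining constraints are straightforward to verify.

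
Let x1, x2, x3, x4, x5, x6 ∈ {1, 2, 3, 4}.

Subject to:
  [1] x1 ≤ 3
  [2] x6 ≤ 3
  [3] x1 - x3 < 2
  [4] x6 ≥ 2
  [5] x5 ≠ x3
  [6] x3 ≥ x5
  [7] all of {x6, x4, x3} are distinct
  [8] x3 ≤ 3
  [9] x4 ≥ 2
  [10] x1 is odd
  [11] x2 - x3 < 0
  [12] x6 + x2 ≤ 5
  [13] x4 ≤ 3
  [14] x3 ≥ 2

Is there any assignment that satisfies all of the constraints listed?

Constraints 2, 4, 8, 9, 13, and 14 confine each of x6, x4, x3 to the 2 values {2, 3}.
Constraint 7 requires all 3 of them to be distinct, but only 2 values are available — impossible by the pigeonhole principle.

Unsatisfiable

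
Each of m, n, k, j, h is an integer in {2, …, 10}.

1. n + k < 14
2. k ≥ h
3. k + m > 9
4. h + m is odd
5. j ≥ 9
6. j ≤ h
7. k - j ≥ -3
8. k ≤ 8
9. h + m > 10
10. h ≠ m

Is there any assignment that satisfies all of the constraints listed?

Unsatisfiable

From constraints 5 and 6: h ≥ j and j ≥ 9, so h ≥ 9. From constraints 2 and 8: h ≤ k and k ≤ 8, so h ≤ 8. But 8 < 9, so no value of h works.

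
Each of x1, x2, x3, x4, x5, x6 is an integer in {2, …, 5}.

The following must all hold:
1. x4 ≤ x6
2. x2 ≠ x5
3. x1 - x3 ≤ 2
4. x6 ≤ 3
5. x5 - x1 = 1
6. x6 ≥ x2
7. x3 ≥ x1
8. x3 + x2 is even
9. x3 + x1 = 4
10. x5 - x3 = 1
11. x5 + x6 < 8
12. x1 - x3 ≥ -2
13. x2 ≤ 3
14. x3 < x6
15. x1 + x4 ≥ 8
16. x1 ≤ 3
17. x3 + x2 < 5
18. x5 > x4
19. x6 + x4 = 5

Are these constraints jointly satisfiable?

From constraint 16: x1 ≤ 3. From constraints 1 and 4: x4 ≤ x6 ≤ 3. Hence x1 + x4 ≤ 6. But constraint 15 requires x1 + x4 ≥ 8, and 8 > 6. Contradiction.

Unsatisfiable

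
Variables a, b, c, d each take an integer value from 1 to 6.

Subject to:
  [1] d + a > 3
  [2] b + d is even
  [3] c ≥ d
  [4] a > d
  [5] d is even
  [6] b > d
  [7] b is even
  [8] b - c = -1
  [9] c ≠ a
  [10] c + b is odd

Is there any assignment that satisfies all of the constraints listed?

Satisfiable

Setting (a, b, c, d) = (4, 4, 5, 2) satisfies everything: constraint 1: d + a = 6; constraint 8: b - c = -1, and the others follow.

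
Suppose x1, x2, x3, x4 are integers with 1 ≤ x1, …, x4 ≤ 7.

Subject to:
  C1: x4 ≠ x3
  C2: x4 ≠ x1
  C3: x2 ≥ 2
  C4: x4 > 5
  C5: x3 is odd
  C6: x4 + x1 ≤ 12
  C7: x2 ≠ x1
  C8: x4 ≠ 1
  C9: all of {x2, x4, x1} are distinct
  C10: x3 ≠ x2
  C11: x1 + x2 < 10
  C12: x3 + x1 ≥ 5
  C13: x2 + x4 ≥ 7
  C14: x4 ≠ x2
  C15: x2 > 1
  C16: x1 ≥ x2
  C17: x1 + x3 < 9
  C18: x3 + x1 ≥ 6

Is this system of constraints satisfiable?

Take x1 = 5, x2 = 3, x3 = 1, x4 = 6. Then constraint 6: x4 + x1 = 11; constraint 11: x1 + x2 = 8; constraint 12: x3 + x1 = 6, and every other listed constraint is also met.

Satisfiable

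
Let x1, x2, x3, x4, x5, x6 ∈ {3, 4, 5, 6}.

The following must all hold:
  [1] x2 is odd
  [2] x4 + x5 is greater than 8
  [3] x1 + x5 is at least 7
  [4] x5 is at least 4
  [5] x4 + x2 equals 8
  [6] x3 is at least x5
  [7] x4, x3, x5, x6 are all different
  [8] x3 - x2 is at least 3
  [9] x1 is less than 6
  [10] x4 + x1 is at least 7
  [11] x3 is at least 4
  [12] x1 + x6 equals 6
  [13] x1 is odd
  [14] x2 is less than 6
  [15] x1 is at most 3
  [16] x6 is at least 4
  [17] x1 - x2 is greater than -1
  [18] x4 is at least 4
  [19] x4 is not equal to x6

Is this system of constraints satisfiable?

Constraints 4, 11, 16, and 18 confine each of x4, x3, x5, x6 to the 3 values {4, …, 6} (the domain already gives each ≤ 6).
Constraint 7 requires all 4 of them to be distinct, but only 3 values are available — impossible by the pigeonhole principle.

Unsatisfiable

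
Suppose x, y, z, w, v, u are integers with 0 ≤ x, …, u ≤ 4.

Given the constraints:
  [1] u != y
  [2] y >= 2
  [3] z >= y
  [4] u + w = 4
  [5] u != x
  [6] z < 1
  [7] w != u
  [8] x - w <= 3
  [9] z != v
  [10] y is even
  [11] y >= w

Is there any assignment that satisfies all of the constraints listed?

From constraints 2 and 3: z ≥ y and y ≥ 2, so z ≥ 2. From constraint 6: z ≤ 0. But 0 < 2, so no value of z works.

Unsatisfiable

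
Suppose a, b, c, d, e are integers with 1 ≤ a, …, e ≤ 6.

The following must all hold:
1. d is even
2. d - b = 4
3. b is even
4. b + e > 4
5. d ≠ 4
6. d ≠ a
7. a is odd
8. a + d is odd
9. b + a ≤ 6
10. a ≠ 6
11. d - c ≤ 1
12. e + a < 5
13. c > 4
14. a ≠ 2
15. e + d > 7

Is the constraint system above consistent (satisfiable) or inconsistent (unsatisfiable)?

Satisfiable

Take a = 1, b = 2, c = 5, d = 6, e = 3. Then constraint 2: d - b = 4; constraint 4: b + e = 5; constraint 9: b + a = 3, and every other listed constraint is also met.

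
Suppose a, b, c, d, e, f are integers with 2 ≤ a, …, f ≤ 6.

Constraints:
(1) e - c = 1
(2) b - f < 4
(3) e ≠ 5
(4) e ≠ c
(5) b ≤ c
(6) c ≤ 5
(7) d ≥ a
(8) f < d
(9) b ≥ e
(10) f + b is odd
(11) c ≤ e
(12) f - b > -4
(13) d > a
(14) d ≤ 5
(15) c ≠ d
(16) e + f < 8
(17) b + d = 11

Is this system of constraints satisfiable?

From constraints 5 and 6: b ≤ c ≤ 5. From constraint 14: d ≤ 5. Hence b + d ≤ 10. But constraint 17 requires b + d = 11, and 11 > 10. Contradiction.

Unsatisfiable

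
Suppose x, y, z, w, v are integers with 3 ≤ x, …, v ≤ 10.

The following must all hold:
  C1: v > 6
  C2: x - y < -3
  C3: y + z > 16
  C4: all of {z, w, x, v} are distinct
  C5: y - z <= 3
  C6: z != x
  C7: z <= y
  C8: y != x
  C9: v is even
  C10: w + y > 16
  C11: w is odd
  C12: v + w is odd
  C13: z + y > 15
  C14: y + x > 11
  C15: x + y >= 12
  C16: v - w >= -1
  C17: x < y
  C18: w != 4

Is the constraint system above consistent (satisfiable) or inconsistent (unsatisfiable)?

The assignment x = 4, y = 10, z = 7, w = 9, v = 10 works:
  constraint 2 holds since x - y = -6.
  constraint 3 holds since y + z = 17.
  constraint 5 holds since y - z = 3.
The rest check out directly.

Satisfiable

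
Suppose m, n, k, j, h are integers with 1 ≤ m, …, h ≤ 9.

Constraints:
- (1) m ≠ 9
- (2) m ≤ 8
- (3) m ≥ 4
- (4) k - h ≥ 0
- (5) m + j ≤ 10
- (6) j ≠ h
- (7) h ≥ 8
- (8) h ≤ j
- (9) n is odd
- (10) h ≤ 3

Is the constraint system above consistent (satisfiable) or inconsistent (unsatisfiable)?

Unsatisfiable

From constraint 3: m ≥ 4. From constraints 7 and 8: j ≥ h ≥ 8. Hence m + j ≥ 12. But constraint 5 requires m + j ≤ 10, and 10 < 12. Contradiction.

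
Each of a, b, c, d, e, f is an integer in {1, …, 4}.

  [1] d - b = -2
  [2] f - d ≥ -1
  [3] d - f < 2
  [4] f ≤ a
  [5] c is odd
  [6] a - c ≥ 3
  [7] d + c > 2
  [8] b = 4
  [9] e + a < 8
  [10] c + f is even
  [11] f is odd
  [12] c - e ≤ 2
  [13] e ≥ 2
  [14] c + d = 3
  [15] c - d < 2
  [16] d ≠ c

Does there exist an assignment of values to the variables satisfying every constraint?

Take a = 4, b = 4, c = 1, d = 2, e = 2, f = 3. Then constraint 1: d - b = -2; constraint 2: f - d = 1, and every other listed constraint is also met.

Satisfiable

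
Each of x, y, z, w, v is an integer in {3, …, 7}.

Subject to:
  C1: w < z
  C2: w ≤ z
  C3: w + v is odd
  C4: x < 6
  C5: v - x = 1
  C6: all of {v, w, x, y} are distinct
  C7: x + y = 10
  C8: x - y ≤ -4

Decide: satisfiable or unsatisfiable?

Satisfiable

The assignment x = 3, y = 7, z = 7, w = 5, v = 4 works:
  constraint 5 holds since v - x = 1.
  constraint 7 holds since x + y = 10.
  constraint 8 holds since x - y = -4.
The rest check out directly.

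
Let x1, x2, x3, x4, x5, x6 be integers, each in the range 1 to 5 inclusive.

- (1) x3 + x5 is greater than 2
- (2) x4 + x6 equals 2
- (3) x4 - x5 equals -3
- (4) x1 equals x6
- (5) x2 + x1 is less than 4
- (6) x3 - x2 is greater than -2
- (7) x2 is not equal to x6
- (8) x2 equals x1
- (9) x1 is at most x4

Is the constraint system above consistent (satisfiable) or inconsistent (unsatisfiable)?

Unsatisfiable

From constraints 4 and 8, x2 = x1 = x6, so x2 = x6. But constraint 7 says x2 ≠ x6. Contradiction.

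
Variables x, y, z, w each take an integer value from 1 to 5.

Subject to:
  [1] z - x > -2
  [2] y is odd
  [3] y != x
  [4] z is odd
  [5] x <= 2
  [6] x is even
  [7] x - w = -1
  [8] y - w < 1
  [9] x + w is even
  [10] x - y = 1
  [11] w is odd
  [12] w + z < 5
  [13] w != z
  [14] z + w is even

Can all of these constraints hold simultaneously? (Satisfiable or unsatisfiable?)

Unsatisfiable

Constraint 6 makes x even and constraint 11 makes w odd, so x + w must be odd. Constraint 9 says x + w is even — contradiction.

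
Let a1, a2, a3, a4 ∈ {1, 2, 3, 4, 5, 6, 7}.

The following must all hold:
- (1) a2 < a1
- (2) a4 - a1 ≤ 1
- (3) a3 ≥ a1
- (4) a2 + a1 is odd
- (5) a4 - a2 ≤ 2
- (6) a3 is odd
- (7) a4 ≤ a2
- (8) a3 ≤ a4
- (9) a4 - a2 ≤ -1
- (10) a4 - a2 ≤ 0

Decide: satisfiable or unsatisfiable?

Constraints 1, 3, 8, and 9 give a4 < a2, a2 < a1, a1 ≤ a3, a3 ≤ a4. Chaining: a4 < a2 < a1 ≤ a3 ≤ a4, which forces a4 < a4 — impossible.

Unsatisfiable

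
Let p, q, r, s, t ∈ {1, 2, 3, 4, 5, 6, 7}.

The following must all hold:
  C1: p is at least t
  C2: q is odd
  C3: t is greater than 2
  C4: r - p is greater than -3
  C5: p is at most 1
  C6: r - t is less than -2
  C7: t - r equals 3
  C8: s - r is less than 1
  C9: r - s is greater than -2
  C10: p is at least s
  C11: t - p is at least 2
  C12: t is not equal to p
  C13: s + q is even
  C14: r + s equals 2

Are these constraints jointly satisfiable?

Unsatisfiable

From constraint 3: t ≥ 3. From constraints 1 and 5: t ≤ p and p ≤ 1, so t ≤ 1. But 1 < 3, so no value of t works.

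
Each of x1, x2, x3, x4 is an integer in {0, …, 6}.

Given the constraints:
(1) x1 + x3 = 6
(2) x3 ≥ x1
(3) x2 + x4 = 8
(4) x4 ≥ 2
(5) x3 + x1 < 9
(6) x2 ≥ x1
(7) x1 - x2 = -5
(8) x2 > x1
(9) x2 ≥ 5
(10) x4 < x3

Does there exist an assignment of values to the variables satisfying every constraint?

Satisfiable

Setting (x1, x2, x3, x4) = (0, 5, 6, 3) satisfies everything: constraint 1: x1 + x3 = 6; constraint 3: x2 + x4 = 8, and the others follow.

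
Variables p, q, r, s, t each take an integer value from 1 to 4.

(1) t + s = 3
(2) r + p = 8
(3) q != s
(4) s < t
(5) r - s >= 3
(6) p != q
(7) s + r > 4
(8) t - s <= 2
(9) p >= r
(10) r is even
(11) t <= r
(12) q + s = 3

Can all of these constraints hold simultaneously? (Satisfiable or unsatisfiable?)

The assignment p = 4, q = 2, r = 4, s = 1, t = 2 works:
  constraint 1 holds since t + s = 3.
  constraint 2 holds since r + p = 8.
  constraint 5 holds since r - s = 3.
The rest check out directly.

Satisfiable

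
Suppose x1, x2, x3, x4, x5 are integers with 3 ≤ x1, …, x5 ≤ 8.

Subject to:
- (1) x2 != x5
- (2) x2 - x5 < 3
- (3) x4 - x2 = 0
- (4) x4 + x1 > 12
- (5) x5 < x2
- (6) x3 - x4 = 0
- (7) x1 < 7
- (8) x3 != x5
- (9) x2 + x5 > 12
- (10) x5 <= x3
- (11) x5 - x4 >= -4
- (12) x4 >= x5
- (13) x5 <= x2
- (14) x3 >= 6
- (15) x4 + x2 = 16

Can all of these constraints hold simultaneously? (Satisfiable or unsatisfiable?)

Take x1 = 6, x2 = 8, x3 = 8, x4 = 8, x5 = 7. Then constraint 2: x2 - x5 = 1; constraint 3: x4 - x2 = 0; constraint 4: x4 + x1 = 14, and every other listed constraint is also met.

Satisfiable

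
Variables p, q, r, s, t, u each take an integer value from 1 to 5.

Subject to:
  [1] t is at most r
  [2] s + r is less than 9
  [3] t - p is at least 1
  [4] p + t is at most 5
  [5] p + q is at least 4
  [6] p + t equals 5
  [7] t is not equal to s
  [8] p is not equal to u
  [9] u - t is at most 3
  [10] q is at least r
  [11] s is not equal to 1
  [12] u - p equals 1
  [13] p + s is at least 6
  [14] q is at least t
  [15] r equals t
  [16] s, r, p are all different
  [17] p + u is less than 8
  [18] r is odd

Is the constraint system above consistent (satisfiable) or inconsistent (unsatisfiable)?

One satisfying assignment is p = 2, q = 5, r = 3, s = 5, t = 3, u = 3.
For the less obvious constraints — constraint 2: s + r = 8; constraint 3: t - p = 1; constraint 4: p + t = 5 — and the others hold by inspection.

Satisfiable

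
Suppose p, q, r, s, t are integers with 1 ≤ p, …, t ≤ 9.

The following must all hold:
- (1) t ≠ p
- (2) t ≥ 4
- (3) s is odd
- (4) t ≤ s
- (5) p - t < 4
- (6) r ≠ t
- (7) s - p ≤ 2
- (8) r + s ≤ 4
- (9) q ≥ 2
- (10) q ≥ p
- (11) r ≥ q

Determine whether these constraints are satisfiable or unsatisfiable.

From constraints 9 and 11: r ≥ q ≥ 2. From constraints 2 and 4: s ≥ t ≥ 4. Hence r + s ≥ 6. But constraint 8 requires r + s ≤ 4, and 4 < 6. Contradiction.

Unsatisfiable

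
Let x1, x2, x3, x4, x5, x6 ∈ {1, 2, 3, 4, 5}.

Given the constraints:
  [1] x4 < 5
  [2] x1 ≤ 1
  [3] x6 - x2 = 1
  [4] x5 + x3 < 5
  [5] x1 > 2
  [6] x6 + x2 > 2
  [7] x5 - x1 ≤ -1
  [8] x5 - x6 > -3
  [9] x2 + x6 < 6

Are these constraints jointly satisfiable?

Unsatisfiable

From constraint 5: x1 ≥ 3. From constraint 2: x1 ≤ 1. But 1 < 3, so no value of x1 works.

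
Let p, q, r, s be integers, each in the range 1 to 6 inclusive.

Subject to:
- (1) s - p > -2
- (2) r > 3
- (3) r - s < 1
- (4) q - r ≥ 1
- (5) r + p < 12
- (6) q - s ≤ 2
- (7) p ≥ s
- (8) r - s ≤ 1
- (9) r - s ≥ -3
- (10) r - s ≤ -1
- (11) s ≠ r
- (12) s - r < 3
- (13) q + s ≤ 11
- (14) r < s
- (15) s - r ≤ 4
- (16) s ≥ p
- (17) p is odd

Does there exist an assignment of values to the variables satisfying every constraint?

Setting (p, q, r, s) = (5, 6, 4, 5) satisfies everything: constraint 1: s - p = 0; constraint 3: r - s = -1, and the others follow.

Satisfiable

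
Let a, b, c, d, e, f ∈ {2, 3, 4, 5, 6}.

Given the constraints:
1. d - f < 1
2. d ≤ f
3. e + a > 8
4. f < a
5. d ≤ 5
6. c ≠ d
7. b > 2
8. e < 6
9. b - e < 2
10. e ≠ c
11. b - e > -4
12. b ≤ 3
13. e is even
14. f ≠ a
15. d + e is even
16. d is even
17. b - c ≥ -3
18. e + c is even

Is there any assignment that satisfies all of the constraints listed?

Satisfiable

The assignment a = 6, b = 3, c = 6, d = 2, e = 4, f = 2 works:
  constraint 1 holds since d - f = 0.
  constraint 3 holds since e + a = 10.
The rest check out directly.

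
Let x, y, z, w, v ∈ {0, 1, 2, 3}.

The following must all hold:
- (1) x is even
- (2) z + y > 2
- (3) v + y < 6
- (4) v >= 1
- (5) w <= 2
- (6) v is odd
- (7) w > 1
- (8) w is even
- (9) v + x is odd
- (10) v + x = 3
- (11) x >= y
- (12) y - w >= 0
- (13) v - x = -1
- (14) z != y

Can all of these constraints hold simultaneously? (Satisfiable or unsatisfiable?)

Setting (x, y, z, w, v) = (2, 2, 1, 2, 1) satisfies everything: constraint 2: z + y = 3; constraint 3: v + y = 3; constraint 10: v + x = 3, and the others follow.

Satisfiable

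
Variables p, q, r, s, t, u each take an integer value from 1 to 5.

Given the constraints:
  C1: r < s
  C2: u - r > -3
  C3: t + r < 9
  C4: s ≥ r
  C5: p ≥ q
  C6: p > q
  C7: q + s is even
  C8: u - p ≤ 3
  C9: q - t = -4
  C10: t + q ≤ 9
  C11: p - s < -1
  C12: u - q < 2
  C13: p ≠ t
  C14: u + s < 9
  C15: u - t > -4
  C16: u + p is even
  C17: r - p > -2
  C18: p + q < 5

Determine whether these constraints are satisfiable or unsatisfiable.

Satisfiable

One satisfying assignment is p = 2, q = 1, r = 3, s = 5, t = 5, u = 2.
For the less obvious constraints — constraint 2: u - r = -1; constraint 3: t + r = 8 — and the others hold by inspection.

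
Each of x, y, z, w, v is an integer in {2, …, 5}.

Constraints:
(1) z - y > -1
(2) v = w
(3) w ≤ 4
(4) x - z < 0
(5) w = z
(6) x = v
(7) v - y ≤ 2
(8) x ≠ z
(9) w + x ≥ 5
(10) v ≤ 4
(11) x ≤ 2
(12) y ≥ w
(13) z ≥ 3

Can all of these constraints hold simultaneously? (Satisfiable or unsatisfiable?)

Unsatisfiable

From constraints 2, 5, and 6, x = v = w = z, so x = z. But constraint 8 says x ≠ z. Contradiction.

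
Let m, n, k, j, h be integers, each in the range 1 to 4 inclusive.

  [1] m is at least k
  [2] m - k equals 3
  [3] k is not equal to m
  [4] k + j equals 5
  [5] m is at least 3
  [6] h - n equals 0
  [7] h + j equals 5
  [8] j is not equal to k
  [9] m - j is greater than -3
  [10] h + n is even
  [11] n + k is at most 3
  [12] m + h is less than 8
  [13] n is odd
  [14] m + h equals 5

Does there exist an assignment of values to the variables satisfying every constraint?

The assignment m = 4, n = 1, k = 1, j = 4, h = 1 works:
  constraint 2 holds since m - k = 3.
  constraint 4 holds since k + j = 5.
The rest check out directly.

Satisfiable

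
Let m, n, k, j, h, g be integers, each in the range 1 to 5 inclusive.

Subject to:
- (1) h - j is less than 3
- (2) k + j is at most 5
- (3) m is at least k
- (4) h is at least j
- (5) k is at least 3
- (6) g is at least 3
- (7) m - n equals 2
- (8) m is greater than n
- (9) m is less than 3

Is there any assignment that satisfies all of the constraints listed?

From constraints 3 and 5: m ≥ k and k ≥ 3, so m ≥ 3. From constraint 9: m ≤ 2. But 2 < 3, so no value of m works.

Unsatisfiable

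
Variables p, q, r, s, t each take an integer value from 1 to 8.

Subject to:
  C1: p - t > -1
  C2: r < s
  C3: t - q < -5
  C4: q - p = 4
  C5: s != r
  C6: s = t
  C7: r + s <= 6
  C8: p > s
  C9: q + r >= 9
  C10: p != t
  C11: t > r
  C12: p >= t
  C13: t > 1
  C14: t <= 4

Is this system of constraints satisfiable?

Setting (p, q, r, s, t) = (4, 8, 1, 2, 2) satisfies everything: constraint 1: p - t = 2; constraint 3: t - q = -6; constraint 4: q - p = 4, and the others follow.

Satisfiable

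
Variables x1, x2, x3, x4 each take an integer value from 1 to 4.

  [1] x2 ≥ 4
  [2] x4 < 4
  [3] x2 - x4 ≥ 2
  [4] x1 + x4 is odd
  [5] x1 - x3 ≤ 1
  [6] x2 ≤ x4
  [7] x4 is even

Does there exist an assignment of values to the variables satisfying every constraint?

From constraints 1 and 6: x4 ≥ x2 and x2 ≥ 4, so x4 ≥ 4. From constraint 2: x4 ≤ 3. But 3 < 4, so no value of x4 works.

Unsatisfiable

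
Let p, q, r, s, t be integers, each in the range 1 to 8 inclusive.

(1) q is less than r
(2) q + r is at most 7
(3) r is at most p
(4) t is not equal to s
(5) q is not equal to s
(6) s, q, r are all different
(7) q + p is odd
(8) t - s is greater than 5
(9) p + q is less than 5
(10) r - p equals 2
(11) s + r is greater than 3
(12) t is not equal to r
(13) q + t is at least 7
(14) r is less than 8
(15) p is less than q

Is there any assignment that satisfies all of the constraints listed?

Unsatisfiable

Constraints 1, 3, and 15 give p < q, q < r, r ≤ p. Chaining: p < q < r ≤ p, which forces p < p — impossible.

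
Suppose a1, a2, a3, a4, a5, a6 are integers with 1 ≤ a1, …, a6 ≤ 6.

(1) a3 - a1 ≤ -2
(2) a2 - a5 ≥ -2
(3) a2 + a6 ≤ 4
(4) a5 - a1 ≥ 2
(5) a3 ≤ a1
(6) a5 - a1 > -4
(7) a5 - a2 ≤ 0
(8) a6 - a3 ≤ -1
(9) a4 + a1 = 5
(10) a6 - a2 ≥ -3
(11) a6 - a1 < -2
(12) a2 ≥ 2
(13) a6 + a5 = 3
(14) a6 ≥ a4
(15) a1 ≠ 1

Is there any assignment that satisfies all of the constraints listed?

Unsatisfiable

Constraints 1, 4, 7, 8, and 10 give a1 − a3 ≥ 2, a3 − a6 ≥ 1, a6 − a2 ≥ -3, a2 − a5 ≥ 0, a5 − a1 ≥ 2.
Adding all 5 inequalities: the left sides telescope to 0, and the right sides sum to 2 + 1 + (-3) + 0 + 2 = 2. So 0 ≥ 2, which is false.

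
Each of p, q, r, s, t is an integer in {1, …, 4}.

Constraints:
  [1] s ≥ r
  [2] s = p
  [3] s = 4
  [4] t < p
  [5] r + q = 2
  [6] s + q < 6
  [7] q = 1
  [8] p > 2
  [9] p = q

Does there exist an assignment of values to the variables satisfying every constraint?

Constraint 3 fixes s = 4 and constraint 7 fixes q = 1. Constraints 2 and 9 give s = p = q, so s = q. But 4 ≠ 1 — contradiction.

Unsatisfiable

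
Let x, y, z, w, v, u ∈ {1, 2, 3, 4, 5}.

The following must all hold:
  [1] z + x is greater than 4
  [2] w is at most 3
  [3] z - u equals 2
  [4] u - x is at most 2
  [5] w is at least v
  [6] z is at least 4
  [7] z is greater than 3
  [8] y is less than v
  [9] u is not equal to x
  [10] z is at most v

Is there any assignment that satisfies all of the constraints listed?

Unsatisfiable

From constraints 6 and 10: v ≥ z and z ≥ 4, so v ≥ 4. From constraints 2 and 5: v ≤ w and w ≤ 3, so v ≤ 3. But 3 < 4, so no value of v works.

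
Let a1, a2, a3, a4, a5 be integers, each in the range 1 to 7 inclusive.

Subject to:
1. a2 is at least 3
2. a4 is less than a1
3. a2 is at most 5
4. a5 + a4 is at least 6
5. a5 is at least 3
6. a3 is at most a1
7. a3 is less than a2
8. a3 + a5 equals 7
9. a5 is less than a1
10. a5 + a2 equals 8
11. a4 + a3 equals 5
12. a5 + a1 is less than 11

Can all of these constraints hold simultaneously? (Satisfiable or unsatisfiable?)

Setting (a1, a2, a3, a4, a5) = (5, 4, 3, 2, 4) satisfies everything: constraint 4: a5 + a4 = 6; constraint 8: a3 + a5 = 7, and the others follow.

Satisfiable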